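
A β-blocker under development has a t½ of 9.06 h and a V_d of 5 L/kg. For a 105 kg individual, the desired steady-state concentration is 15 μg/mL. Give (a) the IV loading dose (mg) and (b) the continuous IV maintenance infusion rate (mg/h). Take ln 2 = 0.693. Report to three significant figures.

Total Vd = 5 × 105 = 525.0 L
LD = Vd × C = 525.0 × 15 = 7875 mg
CL = 0.693 × Vd / t½ = 0.693 × 525.0 / 9.06 = 40.16 L/h
Infusion rate = CL × Css = 40.16 × 15 = 602.4 mg/h

(a) 7880 mg; (b) 602 mg/h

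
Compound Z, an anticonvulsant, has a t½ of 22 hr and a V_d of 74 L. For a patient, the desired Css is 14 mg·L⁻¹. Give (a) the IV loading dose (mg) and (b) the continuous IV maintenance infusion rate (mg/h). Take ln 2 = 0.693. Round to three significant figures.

(a) 1040 mg; (b) 32.6 mg/h

LD = Vd × C = 74.00 × 14 = 1036 mg
CL = 0.693 × Vd / t½ = 0.693 × 74.00 / 22 = 2.331 L/h
Infusion rate = CL × Css = 2.331 × 14 = 32.63 mg/h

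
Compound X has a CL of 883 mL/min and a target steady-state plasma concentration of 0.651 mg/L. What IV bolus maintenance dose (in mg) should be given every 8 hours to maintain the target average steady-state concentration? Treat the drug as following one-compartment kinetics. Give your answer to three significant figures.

CL = 883 mL/min × 60/1000 = 52.98 L/h
At steady state, dose per interval replaces the amount cleared in that interval: D/τ = CL·Css.
D = CL × Css × τ = 52.98 × 0.651 × 8 = 275.9 mg

276 mg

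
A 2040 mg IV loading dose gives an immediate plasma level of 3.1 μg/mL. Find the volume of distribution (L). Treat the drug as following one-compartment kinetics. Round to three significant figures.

658 L

Immediately after an IV bolus, C₀ = Dose / Vd, so Vd = Dose / C₀.
Vd = 2040 / 3.1 = 658.1 L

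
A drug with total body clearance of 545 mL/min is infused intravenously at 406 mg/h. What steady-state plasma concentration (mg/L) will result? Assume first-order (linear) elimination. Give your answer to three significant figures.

Convert clearance: 545 mL/min × 60 min/h ÷ 1000 mL/L = 32.70 L/h
Css = rate / CL = 406 / 32.70 = 12.42 mg/L

12.4 mg/L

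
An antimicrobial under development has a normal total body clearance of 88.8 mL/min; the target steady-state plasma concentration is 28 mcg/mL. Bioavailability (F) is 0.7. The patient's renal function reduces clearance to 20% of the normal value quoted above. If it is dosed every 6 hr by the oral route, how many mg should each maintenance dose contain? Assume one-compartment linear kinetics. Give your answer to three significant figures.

256 mg

CL = 88.8 mL/min = 88.8 × 0.06 = 5.328 L/h
Patient clearance = 0.2 × 5.328 = 1.066 L/h
D = CL × Css × τ / F = 1.066 × 28 × 6 / 0.7 = 255.8 mg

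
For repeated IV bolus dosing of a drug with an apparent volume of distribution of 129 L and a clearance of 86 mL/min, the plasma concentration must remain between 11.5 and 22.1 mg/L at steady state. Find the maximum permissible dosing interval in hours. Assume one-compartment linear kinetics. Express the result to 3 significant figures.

16.3 h

CL = 86 mL/min = 86 × 0.06 = 5.160 L/h
k = CL / Vd = 5.160 / 129.0 = 0.04000 h⁻¹
Between IV bolus doses, concentration decays as C = C₀·e^(−kτ), so C_peak/C_trough = e^(kτ).
τ_max = ln(C_peak/C_trough) / k = ln(22.1/11.5) / 0.04000 = 0.6532 / 0.04000 = 16.33 h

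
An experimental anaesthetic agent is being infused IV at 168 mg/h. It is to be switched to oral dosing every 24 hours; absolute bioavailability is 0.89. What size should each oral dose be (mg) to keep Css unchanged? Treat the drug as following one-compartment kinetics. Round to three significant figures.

4530 mg

To maintain the same Css, the systemic dosing rate must be unchanged: F·D/τ = infusion rate.
D = rate × τ / F = 168 × 24 / 0.89 = 4530 mg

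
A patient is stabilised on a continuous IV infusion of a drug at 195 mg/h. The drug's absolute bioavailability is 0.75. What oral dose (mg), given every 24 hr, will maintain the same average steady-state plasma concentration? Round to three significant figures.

To maintain the same Css, the systemic dosing rate must be unchanged: F·D/τ = infusion rate.
D = rate × τ / F = 195 × 24 / 0.75 = 6240 mg

6240 mg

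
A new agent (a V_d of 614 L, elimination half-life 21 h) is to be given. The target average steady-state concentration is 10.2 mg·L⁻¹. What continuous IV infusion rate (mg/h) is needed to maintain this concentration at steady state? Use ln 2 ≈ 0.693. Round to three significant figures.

CL = ln 2 · Vd / t½ = 0.693 × 614.0 / 21 = 20.26 L/h
Infusion rate = CL × Css = 20.26 × 10.2 = 206.7 mg/h

207 mg/h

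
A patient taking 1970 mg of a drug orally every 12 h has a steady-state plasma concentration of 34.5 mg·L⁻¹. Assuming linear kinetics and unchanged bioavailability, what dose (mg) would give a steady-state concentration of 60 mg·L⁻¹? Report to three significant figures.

For first-order elimination, Css ∝ F·D/(CL·τ); F and CL are unchanged, so Css ∝ D/τ.
D₂ = D₁ × (Css,target / Css,current) = 1970 × 60/34.5 = 3426 mg

3430 mg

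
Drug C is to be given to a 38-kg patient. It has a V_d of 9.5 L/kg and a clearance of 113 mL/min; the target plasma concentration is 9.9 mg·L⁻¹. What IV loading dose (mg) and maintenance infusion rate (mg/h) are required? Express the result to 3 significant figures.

Vd = 9.5 L/kg × 38 kg = 361.0 L
Loading: fill Vd to C_target → 361.0 L × 9.9 mg/L = 3574 mg
CL = 113 mL/min = 113 × 0.06 = 6.780 L/h
Maintenance: replace elimination → rate = CL × Css = 6.780 × 9.9 = 67.12 mg/h

(a) 3570 mg; (b) 67.1 mg/h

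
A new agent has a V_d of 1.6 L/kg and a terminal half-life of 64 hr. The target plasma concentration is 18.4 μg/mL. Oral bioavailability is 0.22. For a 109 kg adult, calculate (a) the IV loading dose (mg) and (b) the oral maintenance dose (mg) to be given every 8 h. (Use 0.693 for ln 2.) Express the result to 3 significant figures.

(a) 3210 mg; (b) 1260 mg

Vd(total) = 109 kg × 1.6 L/kg = 174.4 L
LD = Vd × C = 174.4 × 18.4 = 3209 mg
CL = 0.693 × Vd / t½ = 0.693 × 174.4 / 64 = 1.888 L/h
D = CL × Css × τ / F = 1.888 × 18.4 × 8 / 0.22 = 1263 mg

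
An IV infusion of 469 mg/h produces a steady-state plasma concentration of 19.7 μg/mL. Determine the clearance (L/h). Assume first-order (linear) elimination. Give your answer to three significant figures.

At steady state, infusion rate = CL × Css, so CL = rate / Css.
CL = 469 / 19.7 = 23.81 L/h

23.8 L/h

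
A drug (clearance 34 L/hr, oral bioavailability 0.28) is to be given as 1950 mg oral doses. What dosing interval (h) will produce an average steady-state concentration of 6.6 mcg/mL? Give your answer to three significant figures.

2.43 h

F·D/τ = CL·Css → τ = F·D / (CL·Css).
τ = 0.28 × 1950 / (34 × 6.6) = 2.433 h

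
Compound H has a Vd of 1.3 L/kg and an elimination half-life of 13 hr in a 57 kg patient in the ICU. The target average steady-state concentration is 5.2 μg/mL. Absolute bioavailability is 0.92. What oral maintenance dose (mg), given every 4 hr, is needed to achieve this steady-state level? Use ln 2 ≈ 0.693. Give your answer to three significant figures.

89.3 mg

Vd = 1.3 L/kg × 57 kg = 74.10 L
k = 0.693/13 = 0.05331 h⁻¹, so CL = k·Vd = 0.05331 × 74.10 = 3.950 L/h
D = CL × Css × τ / F = 3.950 × 5.2 × 4 / 0.92 = 89.30 mg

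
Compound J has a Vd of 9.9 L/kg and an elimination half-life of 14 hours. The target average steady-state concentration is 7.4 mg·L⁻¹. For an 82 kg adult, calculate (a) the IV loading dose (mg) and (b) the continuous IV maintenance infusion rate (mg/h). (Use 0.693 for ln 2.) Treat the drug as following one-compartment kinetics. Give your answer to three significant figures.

Vd(total) = 82 kg × 9.9 L/kg = 811.8 L
LD = Vd × C = 811.8 × 7.4 = 6007 mg
CL = 0.693 × Vd / t½ = 0.693 × 811.8 / 14 = 40.18 L/h
Infusion rate = CL × Css = 40.18 × 7.4 = 297.3 mg/h

(a) 6010 mg; (b) 297 mg/h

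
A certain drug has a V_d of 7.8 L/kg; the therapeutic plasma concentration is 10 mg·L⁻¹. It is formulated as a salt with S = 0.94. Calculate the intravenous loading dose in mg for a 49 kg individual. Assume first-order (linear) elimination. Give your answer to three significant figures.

Vd(total) = 49 kg × 7.8 L/kg = 382.2 L
LD = Vd × C / S = 382.2 × 10.00 / 0.94 = 4066 mg

4070 mg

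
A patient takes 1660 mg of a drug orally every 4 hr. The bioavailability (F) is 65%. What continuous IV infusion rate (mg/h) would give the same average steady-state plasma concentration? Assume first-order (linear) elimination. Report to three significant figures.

Equivalent systemic input: infusion rate = F·D/τ.
Rate = 0.65 × 1660 / 4 = 269.8 mg/h

270 mg/h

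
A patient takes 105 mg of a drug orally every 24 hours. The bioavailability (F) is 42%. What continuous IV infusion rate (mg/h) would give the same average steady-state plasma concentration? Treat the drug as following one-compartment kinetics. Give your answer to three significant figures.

Equivalent systemic input: infusion rate = F·D/τ.
Rate = 0.42 × 105 / 24 = 1.838 mg/h

1.84 mg/h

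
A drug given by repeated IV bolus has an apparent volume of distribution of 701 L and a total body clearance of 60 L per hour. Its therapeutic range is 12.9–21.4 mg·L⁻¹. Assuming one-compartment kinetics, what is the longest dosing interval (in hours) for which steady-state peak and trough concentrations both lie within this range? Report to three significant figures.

k = CL / Vd = 60.00 / 701.0 = 0.08559 h⁻¹
Between IV bolus doses, concentration decays as C = C₀·e^(−kτ), so C_peak/C_trough = e^(kτ).
τ_max = ln(C_peak/C_trough) / k = ln(21.4/12.9) / 0.08559 = 0.5062 / 0.08559 = 5.914 h

5.91 h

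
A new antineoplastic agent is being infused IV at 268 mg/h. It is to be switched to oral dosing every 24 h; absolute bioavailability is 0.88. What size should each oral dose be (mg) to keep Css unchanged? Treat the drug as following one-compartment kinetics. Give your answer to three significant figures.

To maintain the same Css, the systemic dosing rate must be unchanged: F·D/τ = infusion rate.
D = rate × τ / F = 268 × 24 / 0.88 = 7309 mg

7310 mg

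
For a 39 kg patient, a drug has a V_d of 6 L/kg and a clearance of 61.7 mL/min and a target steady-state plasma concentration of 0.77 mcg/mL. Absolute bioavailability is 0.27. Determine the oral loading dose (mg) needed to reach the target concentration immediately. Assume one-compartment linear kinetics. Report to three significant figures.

Vd = 6 L/kg × 39 kg = 234.0 L
LD = Vd × C / F = 234.0 × 0.7700 / 0.27 = 667.3 mg

667 mg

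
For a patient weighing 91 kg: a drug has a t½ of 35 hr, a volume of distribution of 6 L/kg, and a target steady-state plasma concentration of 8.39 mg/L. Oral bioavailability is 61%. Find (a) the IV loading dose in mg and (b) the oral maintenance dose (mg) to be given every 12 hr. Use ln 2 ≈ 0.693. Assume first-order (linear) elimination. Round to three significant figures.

Total Vd = 6 × 91 = 546.0 L
LD = Vd × C = 546.0 × 8.39 = 4581 mg
CL = 0.693 × Vd / t½ = 0.693 × 546.0 / 35 = 10.81 L/h
D = CL × Css × τ / F = 10.81 × 8.39 × 12 / 0.61 = 1784 mg

(a) 4580 mg; (b) 1780 mg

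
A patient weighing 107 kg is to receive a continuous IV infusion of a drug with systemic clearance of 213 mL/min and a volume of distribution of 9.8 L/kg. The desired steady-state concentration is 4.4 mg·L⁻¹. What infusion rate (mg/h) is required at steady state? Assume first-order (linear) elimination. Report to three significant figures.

56.2 mg/h

CL = 213 mL/min = 213 × 0.06 = 12.78 L/h
Infusion rate = CL · Css = 12.78 L/h × 4.4 mg/L = 56.23 mg/h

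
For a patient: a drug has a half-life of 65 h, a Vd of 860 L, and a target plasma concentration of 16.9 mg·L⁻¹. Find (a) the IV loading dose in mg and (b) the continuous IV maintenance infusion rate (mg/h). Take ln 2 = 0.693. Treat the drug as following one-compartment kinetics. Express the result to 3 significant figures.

(a) 14500 mg; (b) 155 mg/h

LD = Vd × C = 860.0 × 16.9 = 14530 mg
CL = 0.693 × Vd / t½ = 0.693 × 860.0 / 65 = 9.169 L/h
Infusion rate = CL × Css = 9.169 × 16.9 = 155.0 mg/h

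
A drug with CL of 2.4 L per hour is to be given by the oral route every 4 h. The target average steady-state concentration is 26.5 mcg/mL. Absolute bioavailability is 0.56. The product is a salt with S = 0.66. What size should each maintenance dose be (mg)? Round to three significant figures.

At steady state, dose per interval replaces the amount cleared in that interval: F·S·D/τ = CL·Css.
D = CL × Css × τ / F / S = 2.400 × 26.5 × 4 / 0.56 / 0.66 = 688.3 mg

688 mg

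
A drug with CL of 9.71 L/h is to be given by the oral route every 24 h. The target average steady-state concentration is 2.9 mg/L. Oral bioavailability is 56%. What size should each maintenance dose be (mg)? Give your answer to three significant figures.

1210 mg

At steady state, dose per interval replaces the amount cleared in that interval: F·D/τ = CL·Css.
D = CL × Css × τ / F = 9.710 × 2.9 × 24 / 0.56 = 1207 mg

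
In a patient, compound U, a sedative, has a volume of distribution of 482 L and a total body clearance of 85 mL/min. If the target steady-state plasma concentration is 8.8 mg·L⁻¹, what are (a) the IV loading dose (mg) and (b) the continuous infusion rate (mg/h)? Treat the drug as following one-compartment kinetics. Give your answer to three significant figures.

(a) 4240 mg; (b) 44.9 mg/h

LD = Vd · C_target = 482.0 × 8.8 = 4242 mg
Convert clearance: 85 mL/min × 60 min/h ÷ 1000 mL/L = 5.100 L/h
Maintenance: replace elimination → rate = CL × Css = 5.100 × 8.8 = 44.88 mg/h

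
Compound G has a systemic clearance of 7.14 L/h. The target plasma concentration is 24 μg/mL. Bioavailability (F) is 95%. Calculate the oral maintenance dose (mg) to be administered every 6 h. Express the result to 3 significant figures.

D = CL × Css × τ / F = 7.140 × 24 × 6 / 0.95 = 1082 mg

1080 mg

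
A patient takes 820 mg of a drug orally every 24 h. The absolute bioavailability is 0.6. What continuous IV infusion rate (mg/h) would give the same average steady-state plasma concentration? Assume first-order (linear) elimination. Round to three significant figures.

Equivalent systemic input: infusion rate = F·D/τ.
Rate = 0.6 × 820 / 24 = 20.50 mg/h

20.5 mg/h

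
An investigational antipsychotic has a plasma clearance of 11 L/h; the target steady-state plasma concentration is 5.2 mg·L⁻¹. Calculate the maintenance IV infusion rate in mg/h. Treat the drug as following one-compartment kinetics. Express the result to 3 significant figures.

57.2 mg/h

Infusion rate = CL · Css = 11.00 L/h × 5.2 mg/L = 57.20 mg/h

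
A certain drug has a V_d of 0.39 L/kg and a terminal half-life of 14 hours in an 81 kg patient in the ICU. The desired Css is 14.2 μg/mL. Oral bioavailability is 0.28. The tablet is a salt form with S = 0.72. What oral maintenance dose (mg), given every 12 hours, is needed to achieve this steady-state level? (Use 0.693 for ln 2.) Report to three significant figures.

1320 mg

Total Vd = 0.39 × 81 = 31.59 L
CL = ln 2 · Vd / t½ = 0.693 × 31.59 / 14 = 1.564 L/h
D = CL × Css × τ / F / S = 1.564 × 14.2 × 12 / 0.28 / 0.72 = 1322 mg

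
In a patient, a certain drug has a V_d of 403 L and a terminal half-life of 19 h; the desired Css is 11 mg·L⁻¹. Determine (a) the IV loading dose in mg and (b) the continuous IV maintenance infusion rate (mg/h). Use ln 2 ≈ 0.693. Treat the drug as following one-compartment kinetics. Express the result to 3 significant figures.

LD = Vd × C = 403.0 × 11 = 4433 mg
CL = 0.693 × Vd / t½ = 0.693 × 403.0 / 19 = 14.70 L/h
Infusion rate = CL × Css = 14.70 × 11 = 161.7 mg/h

(a) 4430 mg; (b) 162 mg/h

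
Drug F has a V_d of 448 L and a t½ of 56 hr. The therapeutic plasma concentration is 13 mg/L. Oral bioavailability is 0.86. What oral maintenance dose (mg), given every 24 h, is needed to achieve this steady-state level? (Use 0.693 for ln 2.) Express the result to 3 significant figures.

2010 mg

k = 0.693/56 = 0.01238 h⁻¹, so CL = k·Vd = 0.01238 × 448.0 = 5.546 L/h
D = CL × Css × τ / F = 5.546 × 13 × 24 / 0.86 = 2012 mg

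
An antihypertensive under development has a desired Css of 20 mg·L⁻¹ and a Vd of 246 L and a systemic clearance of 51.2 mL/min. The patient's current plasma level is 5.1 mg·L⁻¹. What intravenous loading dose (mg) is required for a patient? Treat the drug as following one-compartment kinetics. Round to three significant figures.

Concentration deficit ΔC = 20 − 5.1 = 14.90 mg/L
LD = Vd × ΔC = 246.0 × 14.90 = 3665 mg

3670 mg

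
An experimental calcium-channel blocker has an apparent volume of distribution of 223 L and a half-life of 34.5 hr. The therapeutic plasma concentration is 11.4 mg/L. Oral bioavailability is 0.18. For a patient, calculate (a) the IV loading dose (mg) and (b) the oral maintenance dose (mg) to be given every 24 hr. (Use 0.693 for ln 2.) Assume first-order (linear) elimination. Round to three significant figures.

LD = Vd × C = 223.0 × 11.4 = 2542 mg
CL = 0.693 × Vd / t½ = 0.693 × 223.0 / 34.5 = 4.479 L/h
D = CL × Css × τ / F = 4.479 × 11.4 × 24 / 0.18 = 6808 mg

(a) 2540 mg; (b) 6810 mg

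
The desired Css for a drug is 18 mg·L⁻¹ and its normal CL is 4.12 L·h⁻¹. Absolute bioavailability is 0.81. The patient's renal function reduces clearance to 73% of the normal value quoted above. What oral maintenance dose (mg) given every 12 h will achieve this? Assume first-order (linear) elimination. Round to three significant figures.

802 mg

Patient clearance = 0.73 × 4.120 = 3.008 L/h
D = CL × Css × τ / F = 3.008 × 18 × 12 / 0.81 = 802.1 mg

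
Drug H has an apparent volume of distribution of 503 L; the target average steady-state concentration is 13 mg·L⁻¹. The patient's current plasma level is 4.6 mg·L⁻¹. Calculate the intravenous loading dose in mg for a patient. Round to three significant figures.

The loading dose fills Vd to the target concentration.
Concentration deficit ΔC = 13 − 4.6 = 8.400 mg/L
LD = Vd × ΔC = 503.0 × 8.400 = 4225 mg

4230 mg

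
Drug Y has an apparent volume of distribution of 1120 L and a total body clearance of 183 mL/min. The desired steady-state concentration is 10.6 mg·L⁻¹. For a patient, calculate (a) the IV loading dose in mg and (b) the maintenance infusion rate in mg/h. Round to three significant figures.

Loading dose = Vd × C = 1120 × 10.6 = 11870 mg
CL = 183 mL/min × 60/1000 = 10.98 L/h
Infusion rate = 10.98 L/h × 10.6 mg/L = 116.4 mg/h

(a) 11900 mg; (b) 116 mg/h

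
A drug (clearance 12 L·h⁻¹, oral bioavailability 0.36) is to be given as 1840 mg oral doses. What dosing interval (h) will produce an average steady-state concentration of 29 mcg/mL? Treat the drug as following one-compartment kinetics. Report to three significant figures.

1.90 h

F·D/τ = CL·Css → τ = F·D / (CL·Css).
τ = 0.36 × 1840 / (12 × 29) = 1.903 h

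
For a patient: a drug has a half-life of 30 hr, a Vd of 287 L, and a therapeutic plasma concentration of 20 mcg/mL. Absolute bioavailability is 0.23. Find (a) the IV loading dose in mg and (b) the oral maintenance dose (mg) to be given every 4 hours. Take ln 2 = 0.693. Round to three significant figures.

(a) 5740 mg; (b) 2310 mg

LD = Vd × C = 287.0 × 20 = 5740 mg
CL = 0.693 × Vd / t½ = 0.693 × 287.0 / 30 = 6.630 L/h
D = CL × Css × τ / F = 6.630 × 20 × 4 / 0.23 = 2306 mg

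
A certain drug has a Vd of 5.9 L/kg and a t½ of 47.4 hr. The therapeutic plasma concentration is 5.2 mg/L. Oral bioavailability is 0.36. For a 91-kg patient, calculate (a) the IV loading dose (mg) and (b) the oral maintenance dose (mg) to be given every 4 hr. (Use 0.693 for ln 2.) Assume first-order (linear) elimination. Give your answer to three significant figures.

Total Vd = 5.9 × 91 = 536.9 L
LD = Vd × C = 536.9 × 5.2 = 2792 mg
CL = 0.693 × Vd / t½ = 0.693 × 536.9 / 47.4 = 7.850 L/h
D = CL × Css × τ / F = 7.850 × 5.2 × 4 / 0.36 = 453.6 mg

(a) 2790 mg; (b) 454 mg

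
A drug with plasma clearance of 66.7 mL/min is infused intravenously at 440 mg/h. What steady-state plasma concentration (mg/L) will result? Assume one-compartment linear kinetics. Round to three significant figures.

Convert clearance: 66.7 mL/min × 60 min/h ÷ 1000 mL/L = 4.002 L/h
Css = rate / CL = 440 / 4.002 = 109.9 mg/L

110 mg/L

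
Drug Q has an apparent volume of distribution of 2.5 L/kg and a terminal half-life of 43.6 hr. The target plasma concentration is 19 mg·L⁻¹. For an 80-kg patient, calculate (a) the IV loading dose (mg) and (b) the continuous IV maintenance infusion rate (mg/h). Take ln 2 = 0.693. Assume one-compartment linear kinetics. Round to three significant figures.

Vd = 2.5 L/kg × 80 kg = 200.0 L
LD = Vd × C = 200.0 × 19 = 3800 mg
CL = 0.693 × Vd / t½ = 0.693 × 200.0 / 43.6 = 3.179 L/h
Infusion rate = CL × Css = 3.179 × 19 = 60.40 mg/h

(a) 3800 mg; (b) 60.4 mg/h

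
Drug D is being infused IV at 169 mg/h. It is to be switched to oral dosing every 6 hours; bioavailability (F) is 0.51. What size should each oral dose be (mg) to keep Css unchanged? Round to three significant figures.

1990 mg

To maintain the same Css, the systemic dosing rate must be unchanged: F·D/τ = infusion rate.
D = rate × τ / F = 169 × 6 / 0.51 = 1988 mg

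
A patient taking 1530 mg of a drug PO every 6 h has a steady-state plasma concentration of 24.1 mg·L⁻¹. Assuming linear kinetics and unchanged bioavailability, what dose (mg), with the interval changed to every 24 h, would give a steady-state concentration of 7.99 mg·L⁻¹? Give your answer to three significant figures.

With linear kinetics, Css is proportional to dose rate (D/τ) at fixed clearance.
D₂ = D₁ × (Css,target / Css,current) × (τ₂/τ₁) = 1530 × (7.99/24.1) × (24/6) = 2029 mg

2030 mg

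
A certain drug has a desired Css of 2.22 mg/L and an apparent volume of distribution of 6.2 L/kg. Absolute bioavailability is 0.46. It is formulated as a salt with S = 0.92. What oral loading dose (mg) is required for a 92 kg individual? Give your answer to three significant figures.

2990 mg

Vd(total) = 92 kg × 6.2 L/kg = 570.4 L
The loading dose fills Vd to the target concentration.
LD = Vd × C / F / S = 570.4 × 2.220 / 0.46 / 0.92 = 2992 mg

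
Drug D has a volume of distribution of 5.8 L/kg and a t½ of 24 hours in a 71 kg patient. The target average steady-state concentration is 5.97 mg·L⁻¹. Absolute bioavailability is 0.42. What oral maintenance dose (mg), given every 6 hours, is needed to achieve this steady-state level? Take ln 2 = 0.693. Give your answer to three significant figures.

Total Vd = 5.8 × 71 = 411.8 L
CL = ln 2 · Vd / t½ = 0.693 × 411.8 / 24 = 11.89 L/h
D = CL × Css × τ / F = 11.89 × 5.97 × 6 / 0.42 = 1014 mg

1010 mg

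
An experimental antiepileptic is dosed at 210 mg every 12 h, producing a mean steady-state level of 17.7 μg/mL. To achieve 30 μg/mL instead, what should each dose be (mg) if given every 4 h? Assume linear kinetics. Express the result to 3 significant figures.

119 mg

With linear kinetics, Css is proportional to dose rate (D/τ) at fixed clearance.
D₂ = D₁ × (Css,target / Css,current) × (τ₂/τ₁) = 210 × (30/17.7) × (4/12) = 118.6 mg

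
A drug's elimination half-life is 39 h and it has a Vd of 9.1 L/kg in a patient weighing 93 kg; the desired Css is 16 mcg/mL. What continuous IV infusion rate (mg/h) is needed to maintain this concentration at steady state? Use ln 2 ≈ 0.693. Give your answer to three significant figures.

Vd = 9.1 L/kg × 93 kg = 846.3 L
CL = 0.693 × Vd / t½ = 0.693 × 846.3 / 39 = 15.04 L/h
Infusion rate = CL × Css = 15.04 × 16 = 240.6 mg/h

241 mg/h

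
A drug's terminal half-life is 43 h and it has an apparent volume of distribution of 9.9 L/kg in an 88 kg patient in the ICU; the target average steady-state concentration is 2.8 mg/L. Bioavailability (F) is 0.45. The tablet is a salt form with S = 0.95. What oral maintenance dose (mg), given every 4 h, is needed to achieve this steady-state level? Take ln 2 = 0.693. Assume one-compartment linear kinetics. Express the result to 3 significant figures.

Total Vd = 9.9 × 88 = 871.2 L
CL = ln 2 · Vd / t½ = 0.693 × 871.2 / 43 = 14.04 L/h
D = CL × Css × τ / F / S = 14.04 × 2.8 × 4 / 0.45 / 0.95 = 367.8 mg

368 mg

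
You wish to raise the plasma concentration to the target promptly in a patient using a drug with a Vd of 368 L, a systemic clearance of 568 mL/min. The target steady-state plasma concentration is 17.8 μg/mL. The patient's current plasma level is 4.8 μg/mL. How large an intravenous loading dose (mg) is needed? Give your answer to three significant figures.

4780 mg

Concentration deficit ΔC = 17.8 − 4.8 = 13.00 mg/L
LD = Vd × ΔC = 368.0 × 13.00 = 4784 mg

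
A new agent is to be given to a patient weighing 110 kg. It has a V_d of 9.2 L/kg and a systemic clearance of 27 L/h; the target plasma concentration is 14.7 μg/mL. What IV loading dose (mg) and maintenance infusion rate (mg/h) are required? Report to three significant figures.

Vd(total) = 110 kg × 9.2 L/kg = 1012 L
Loading: fill Vd to C_target → 1012 L × 14.7 mg/L = 14880 mg
Infusion rate = 27.00 L/h × 14.7 mg/L = 396.9 mg/h

(a) 14900 mg; (b) 397 mg/h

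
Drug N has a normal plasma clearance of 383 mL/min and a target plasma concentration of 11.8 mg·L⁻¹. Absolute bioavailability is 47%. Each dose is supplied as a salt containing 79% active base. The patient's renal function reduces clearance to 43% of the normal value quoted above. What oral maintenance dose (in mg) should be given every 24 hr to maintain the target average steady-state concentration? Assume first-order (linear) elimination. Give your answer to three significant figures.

Convert clearance: 383 mL/min × 60 min/h ÷ 1000 mL/L = 22.98 L/h
Patient clearance = 0.43 × 22.98 = 9.881 L/h
D = CL × Css × τ / F / S = 9.881 × 11.8 × 24 / 0.47 / 0.79 = 7536 mg

7540 mg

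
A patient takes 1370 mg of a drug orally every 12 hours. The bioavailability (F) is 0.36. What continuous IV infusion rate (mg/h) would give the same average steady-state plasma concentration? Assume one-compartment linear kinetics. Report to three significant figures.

41.1 mg/h

Equivalent systemic input: infusion rate = F·D/τ.
Rate = 0.36 × 1370 / 12 = 41.10 mg/h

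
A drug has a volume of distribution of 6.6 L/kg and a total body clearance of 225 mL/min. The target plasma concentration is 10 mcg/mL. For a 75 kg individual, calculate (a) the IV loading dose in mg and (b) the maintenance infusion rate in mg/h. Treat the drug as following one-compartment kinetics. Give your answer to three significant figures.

Vd(total) = 75 kg × 6.6 L/kg = 495.0 L
Loading: fill Vd to C_target → 495.0 L × 10 mg/L = 4950 mg
CL = 225 mL/min = 225 × 0.06 = 13.50 L/h
Maintenance infusion rate = CL × Css = 13.50 × 10 = 135.0 mg/h

(a) 4950 mg; (b) 135 mg/h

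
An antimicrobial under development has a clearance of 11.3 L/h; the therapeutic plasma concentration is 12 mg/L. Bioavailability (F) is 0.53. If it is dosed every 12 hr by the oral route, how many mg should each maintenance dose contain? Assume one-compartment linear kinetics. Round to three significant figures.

D = CL × Css × τ / F = 11.30 × 12 × 12 / 0.53 = 3070 mg

3070 mg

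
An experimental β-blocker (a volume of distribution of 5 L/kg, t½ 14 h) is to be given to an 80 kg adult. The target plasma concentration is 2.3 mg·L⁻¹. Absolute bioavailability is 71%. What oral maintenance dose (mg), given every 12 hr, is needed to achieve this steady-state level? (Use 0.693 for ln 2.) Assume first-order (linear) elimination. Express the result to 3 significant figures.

Vd(total) = 80 kg × 5 L/kg = 400.0 L
CL = ln 2 · Vd / t½ = 0.693 × 400.0 / 14 = 19.80 L/h
D = CL × Css × τ / F = 19.80 × 2.3 × 12 / 0.71 = 769.7 mg

770 mg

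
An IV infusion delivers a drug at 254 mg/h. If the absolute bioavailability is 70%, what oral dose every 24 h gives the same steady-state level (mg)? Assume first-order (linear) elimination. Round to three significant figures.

To maintain the same Css, the systemic dosing rate must be unchanged: F·D/τ = infusion rate.
D = rate × τ / F = 254 × 24 / 0.7 = 8709 mg

8710 mg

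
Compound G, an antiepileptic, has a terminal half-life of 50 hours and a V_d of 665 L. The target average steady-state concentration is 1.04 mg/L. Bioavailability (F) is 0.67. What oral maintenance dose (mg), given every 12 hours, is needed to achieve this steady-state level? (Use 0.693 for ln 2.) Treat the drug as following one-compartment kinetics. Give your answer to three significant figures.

CL = ln 2 · Vd / t½ = 0.693 × 665.0 / 50 = 9.217 L/h
D = CL × Css × τ / F = 9.217 × 1.04 × 12 / 0.67 = 171.7 mg

172 mg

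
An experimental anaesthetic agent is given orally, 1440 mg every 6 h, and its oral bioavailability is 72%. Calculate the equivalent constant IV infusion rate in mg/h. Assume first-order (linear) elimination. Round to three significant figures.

173 mg/h

Equivalent systemic input: infusion rate = F·D/τ.
Rate = 0.72 × 1440 / 6 = 172.8 mg/h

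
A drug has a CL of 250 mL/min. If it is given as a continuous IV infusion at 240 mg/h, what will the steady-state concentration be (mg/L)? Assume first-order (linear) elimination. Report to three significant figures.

Convert clearance: 250 mL/min × 60 min/h ÷ 1000 mL/L = 15.00 L/h
Css = rate / CL = 240 / 15.00 = 16.00 mg/L

16.0 mg/L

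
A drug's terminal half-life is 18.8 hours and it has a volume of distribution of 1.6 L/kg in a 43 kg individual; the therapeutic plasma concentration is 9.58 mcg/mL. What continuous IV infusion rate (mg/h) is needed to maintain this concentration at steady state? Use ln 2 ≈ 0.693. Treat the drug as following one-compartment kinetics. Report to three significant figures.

Vd(total) = 43 kg × 1.6 L/kg = 68.80 L
CL = ln 2 · Vd / t½ = 0.693 × 68.80 / 18.8 = 2.536 L/h
Infusion rate = CL × Css = 2.536 × 9.58 = 24.29 mg/h

24.3 mg/h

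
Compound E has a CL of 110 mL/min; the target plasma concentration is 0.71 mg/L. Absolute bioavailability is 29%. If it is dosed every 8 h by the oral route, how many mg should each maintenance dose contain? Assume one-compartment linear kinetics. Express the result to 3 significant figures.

CL = 110 mL/min × 60/1000 = 6.600 L/h
D = CL × Css × τ / F = 6.600 × 0.71 × 8 / 0.29 = 129.3 mg

129 mg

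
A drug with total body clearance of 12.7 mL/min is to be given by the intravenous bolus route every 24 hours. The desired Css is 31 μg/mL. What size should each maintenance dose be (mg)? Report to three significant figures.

CL = 12.7 mL/min × 60/1000 = 0.7620 L/h
D = CL × Css × τ = 0.7620 × 31 × 24 = 566.9 mg

567 mg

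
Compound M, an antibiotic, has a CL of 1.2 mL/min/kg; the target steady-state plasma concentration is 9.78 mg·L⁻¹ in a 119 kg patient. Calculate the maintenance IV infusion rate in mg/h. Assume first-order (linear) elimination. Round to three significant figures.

CL = 1.2 mL/min/kg × 119 kg = 142.8 mL/min = 142.8 × 60/1000 = 8.568 L/h
Rate = CL × Css = 8.568 × 9.78 = 83.80 mg/h

83.8 mg/h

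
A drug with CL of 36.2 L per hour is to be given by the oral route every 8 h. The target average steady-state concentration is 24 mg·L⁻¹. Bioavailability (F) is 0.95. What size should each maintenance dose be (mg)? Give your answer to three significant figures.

At steady state, dose per interval replaces the amount cleared in that interval: F·D/τ = CL·Css.
D = CL × Css × τ / F = 36.20 × 24 × 8 / 0.95 = 7316 mg

7320 mg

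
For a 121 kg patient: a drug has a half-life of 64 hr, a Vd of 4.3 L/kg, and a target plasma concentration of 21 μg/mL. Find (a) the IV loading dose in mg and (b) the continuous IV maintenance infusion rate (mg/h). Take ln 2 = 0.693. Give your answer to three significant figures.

Total Vd = 4.3 × 121 = 520.3 L
LD = Vd × C = 520.3 × 21 = 10930 mg
CL = 0.693 × Vd / t½ = 0.693 × 520.3 / 64 = 5.634 L/h
Infusion rate = CL × Css = 5.634 × 21 = 118.3 mg/h

(a) 10900 mg; (b) 118 mg/h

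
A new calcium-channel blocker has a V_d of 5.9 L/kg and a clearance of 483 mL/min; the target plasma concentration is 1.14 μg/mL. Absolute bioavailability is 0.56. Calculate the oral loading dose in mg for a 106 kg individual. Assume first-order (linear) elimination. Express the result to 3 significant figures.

1270 mg

Total Vd = 5.9 × 106 = 625.4 L
LD = Vd × C / F = 625.4 × 1.140 / 0.56 = 1273 mg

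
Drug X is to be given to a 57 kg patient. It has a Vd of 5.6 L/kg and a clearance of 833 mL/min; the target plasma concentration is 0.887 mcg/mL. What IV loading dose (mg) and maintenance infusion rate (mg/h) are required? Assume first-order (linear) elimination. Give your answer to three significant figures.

(a) 283 mg; (b) 44.3 mg/h

Total Vd = 5.6 × 57 = 319.2 L
Loading: fill Vd to C_target → 319.2 L × 0.887 mg/L = 283.1 mg
CL = 833 mL/min = 833 × 0.06 = 49.98 L/h
Maintenance infusion rate = CL × Css = 49.98 × 0.887 = 44.33 mg/h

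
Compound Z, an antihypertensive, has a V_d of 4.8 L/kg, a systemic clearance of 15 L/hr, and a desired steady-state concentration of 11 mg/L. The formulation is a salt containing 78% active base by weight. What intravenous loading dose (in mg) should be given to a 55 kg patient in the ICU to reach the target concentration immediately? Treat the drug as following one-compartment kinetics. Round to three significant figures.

3720 mg

Vd = 4.8 L/kg × 55 kg = 264.0 L
Loading dose depends on Vd (not clearance): it fills the distribution volume.
LD = Vd × C / S = 264.0 × 11.00 / 0.78 = 3723 mg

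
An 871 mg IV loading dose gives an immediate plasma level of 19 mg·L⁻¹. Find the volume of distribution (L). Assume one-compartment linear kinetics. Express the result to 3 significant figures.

Immediately after an IV bolus, C₀ = Dose / Vd, so Vd = Dose / C₀.
Vd = 871 / 19 = 45.84 L

45.8 L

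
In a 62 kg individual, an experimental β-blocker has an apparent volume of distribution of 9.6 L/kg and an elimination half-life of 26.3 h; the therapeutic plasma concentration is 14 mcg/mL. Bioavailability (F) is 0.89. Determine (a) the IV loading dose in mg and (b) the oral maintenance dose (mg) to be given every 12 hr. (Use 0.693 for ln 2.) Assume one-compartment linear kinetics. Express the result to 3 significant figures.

Total Vd = 9.6 × 62 = 595.2 L
LD = Vd × C = 595.2 × 14 = 8333 mg
CL = 0.693 × Vd / t½ = 0.693 × 595.2 / 26.3 = 15.68 L/h
D = CL × Css × τ / F = 15.68 × 14 × 12 / 0.89 = 2960 mg

(a) 8330 mg; (b) 2960 mg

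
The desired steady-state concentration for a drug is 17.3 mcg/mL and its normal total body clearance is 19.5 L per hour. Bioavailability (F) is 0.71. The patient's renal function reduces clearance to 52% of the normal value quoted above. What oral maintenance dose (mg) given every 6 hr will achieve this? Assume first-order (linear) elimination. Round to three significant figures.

Patient clearance = 0.52 × 19.50 = 10.14 L/h
D = CL × Css × τ / F = 10.14 × 17.3 × 6 / 0.71 = 1482 mg

1480 mg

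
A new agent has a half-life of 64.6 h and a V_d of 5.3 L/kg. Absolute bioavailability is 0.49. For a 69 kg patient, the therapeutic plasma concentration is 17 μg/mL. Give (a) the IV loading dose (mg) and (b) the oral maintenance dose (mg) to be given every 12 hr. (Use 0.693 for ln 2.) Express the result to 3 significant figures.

Total Vd = 5.3 × 69 = 365.7 L
LD = Vd × C = 365.7 × 17 = 6217 mg
CL = 0.693 × Vd / t½ = 0.693 × 365.7 / 64.6 = 3.923 L/h
D = CL × Css × τ / F = 3.923 × 17 × 12 / 0.49 = 1633 mg

(a) 6220 mg; (b) 1630 mg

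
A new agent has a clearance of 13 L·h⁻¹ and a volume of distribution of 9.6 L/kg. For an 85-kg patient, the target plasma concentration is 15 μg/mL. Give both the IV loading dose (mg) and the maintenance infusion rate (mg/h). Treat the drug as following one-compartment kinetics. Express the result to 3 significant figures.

(a) 12200 mg; (b) 195 mg/h

Total Vd = 9.6 × 85 = 816.0 L
Loading dose = Vd × C = 816.0 × 15 = 12240 mg
Maintenance: replace elimination → rate = CL × Css = 13.00 × 15 = 195.0 mg/h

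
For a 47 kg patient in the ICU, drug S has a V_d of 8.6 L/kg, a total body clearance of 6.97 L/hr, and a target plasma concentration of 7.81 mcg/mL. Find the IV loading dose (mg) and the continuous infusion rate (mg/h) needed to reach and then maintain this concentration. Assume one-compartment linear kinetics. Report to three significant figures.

(a) 3160 mg; (b) 54.4 mg/h

Vd = 8.6 L/kg × 47 kg = 404.2 L
LD = Vd · C_target = 404.2 × 7.81 = 3157 mg
Maintenance: replace elimination → rate = CL × Css = 6.970 × 7.81 = 54.44 mg/h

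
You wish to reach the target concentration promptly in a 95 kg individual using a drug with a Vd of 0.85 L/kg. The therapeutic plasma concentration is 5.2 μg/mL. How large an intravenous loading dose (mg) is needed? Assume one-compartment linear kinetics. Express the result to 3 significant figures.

Vd = 0.85 L/kg × 95 kg = 80.75 L
LD = Vd × C = 80.75 × 5.200 = 419.9 mg

420 mg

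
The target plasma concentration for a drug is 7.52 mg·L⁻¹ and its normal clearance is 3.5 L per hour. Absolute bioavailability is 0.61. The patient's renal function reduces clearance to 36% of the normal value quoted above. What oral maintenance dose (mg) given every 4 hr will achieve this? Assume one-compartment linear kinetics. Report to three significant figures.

62.1 mg

Patient clearance = 0.36 × 3.500 = 1.260 L/h
At steady state, dose per interval replaces the amount cleared in that interval: F·D/τ = CL·Css.
D = CL × Css × τ / F = 1.260 × 7.52 × 4 / 0.61 = 62.13 mg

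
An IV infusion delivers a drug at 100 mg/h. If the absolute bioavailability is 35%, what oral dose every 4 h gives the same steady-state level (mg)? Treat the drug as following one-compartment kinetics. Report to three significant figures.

To maintain the same Css, the systemic dosing rate must be unchanged: F·D/τ = infusion rate.
D = rate × τ / F = 100 × 4 / 0.35 = 1143 mg

1140 mg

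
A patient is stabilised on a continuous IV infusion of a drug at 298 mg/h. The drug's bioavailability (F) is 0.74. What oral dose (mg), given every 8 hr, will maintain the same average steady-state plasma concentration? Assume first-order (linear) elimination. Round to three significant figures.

To maintain the same Css, the systemic dosing rate must be unchanged: F·D/τ = infusion rate.
D = rate × τ / F = 298 × 8 / 0.74 = 3222 mg

3220 mg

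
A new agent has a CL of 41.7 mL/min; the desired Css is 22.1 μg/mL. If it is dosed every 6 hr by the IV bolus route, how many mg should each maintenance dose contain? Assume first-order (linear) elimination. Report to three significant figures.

CL = 41.7 mL/min = 41.7 × 0.06 = 2.502 L/h
D = CL × Css × τ = 2.502 × 22.1 × 6 = 331.8 mg

332 mg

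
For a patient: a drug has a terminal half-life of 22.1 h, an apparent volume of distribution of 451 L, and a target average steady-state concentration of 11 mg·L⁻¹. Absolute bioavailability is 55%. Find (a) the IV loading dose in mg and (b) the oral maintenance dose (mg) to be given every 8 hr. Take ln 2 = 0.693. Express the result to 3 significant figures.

(a) 4960 mg; (b) 2260 mg

LD = Vd × C = 451.0 × 11 = 4961 mg
CL = 0.693 × Vd / t½ = 0.693 × 451.0 / 22.1 = 14.14 L/h
D = CL × Css × τ / F = 14.14 × 11 × 8 / 0.55 = 2262 mg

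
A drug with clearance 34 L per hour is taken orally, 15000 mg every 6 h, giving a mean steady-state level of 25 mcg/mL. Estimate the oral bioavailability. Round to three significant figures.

0.340

F·D/τ = CL·Css at steady state → F = CL·Css·τ / D.
F = 34 × 25 × 6 / 15000 = 0.340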